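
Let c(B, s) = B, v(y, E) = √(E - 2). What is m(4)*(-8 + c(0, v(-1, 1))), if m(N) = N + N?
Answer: -64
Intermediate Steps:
v(y, E) = √(-2 + E)
m(N) = 2*N
m(4)*(-8 + c(0, v(-1, 1))) = (2*4)*(-8 + 0) = 8*(-8) = -64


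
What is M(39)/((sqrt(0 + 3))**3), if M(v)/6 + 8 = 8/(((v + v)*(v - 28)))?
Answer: -6856*sqrt(3)/1287 ≈ -9.2268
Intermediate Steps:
M(v) = -48 + 24/(v*(-28 + v)) (M(v) = -48 + 6*(8/(((v + v)*(v - 28)))) = -48 + 6*(8/(((2*v)*(-28 + v)))) = -48 + 6*(8/((2*v*(-28 + v)))) = -48 + 6*(8*(1/(2*v*(-28 + v)))) = -48 + 6*(4/(v*(-28 + v))) = -48 + 24/(v*(-28 + v)))
M(39)/((sqrt(0 + 3))**3) = (24*(1 - 2*39**2 + 56*39)/(39*(-28 + 39)))/((sqrt(0 + 3))**3) = (24*(1/39)*(1 - 2*1521 + 2184)/11)/((sqrt(3))**3) = (24*(1/39)*(1/11)*(1 - 3042 + 2184))/((3*sqrt(3))) = (sqrt(3)/9)*(24*(1/39)*(1/11)*(-857)) = (sqrt(3)/9)*(-6856/143) = -6856*sqrt(3)/1287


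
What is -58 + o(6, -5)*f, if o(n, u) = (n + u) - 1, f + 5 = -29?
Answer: -58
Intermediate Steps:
f = -34 (f = -5 - 29 = -34)
o(n, u) = -1 + n + u
-58 + o(6, -5)*f = -58 + (-1 + 6 - 5)*(-34) = -58 + 0*(-34) = -58 + 0 = -58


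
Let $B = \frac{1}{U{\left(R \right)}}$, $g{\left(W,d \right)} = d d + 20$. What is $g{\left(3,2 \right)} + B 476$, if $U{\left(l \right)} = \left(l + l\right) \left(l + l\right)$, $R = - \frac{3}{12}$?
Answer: $1928$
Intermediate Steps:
$R = - \frac{1}{4}$ ($R = \left(-3\right) \frac{1}{12} = - \frac{1}{4} \approx -0.25$)
$U{\left(l \right)} = 4 l^{2}$ ($U{\left(l \right)} = 2 l 2 l = 4 l^{2}$)
$g{\left(W,d \right)} = 20 + d^{2}$ ($g{\left(W,d \right)} = d^{2} + 20 = 20 + d^{2}$)
$B = 4$ ($B = \frac{1}{4 \left(- \frac{1}{4}\right)^{2}} = \frac{1}{4 \cdot \frac{1}{16}} = \frac{1}{\frac{1}{4}} = 4$)
$g{\left(3,2 \right)} + B 476 = \left(20 + 2^{2}\right) + 4 \cdot 476 = \left(20 + 4\right) + 1904 = 24 + 1904 = 1928$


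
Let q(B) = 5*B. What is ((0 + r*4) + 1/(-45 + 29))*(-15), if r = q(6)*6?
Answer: -172785/16 ≈ -10799.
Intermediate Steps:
r = 180 (r = (5*6)*6 = 30*6 = 180)
((0 + r*4) + 1/(-45 + 29))*(-15) = ((0 + 180*4) + 1/(-45 + 29))*(-15) = ((0 + 720) + 1/(-16))*(-15) = (720 - 1/16)*(-15) = (11519/16)*(-15) = -172785/16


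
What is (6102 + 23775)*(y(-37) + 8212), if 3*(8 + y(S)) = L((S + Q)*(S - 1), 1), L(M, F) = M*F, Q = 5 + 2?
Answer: 256464168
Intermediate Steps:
Q = 7
L(M, F) = F*M
y(S) = -8 + (-1 + S)*(7 + S)/3 (y(S) = -8 + (1*((S + 7)*(S - 1)))/3 = -8 + (1*((7 + S)*(-1 + S)))/3 = -8 + (1*((-1 + S)*(7 + S)))/3 = -8 + ((-1 + S)*(7 + S))/3 = -8 + (-1 + S)*(7 + S)/3)
(6102 + 23775)*(y(-37) + 8212) = (6102 + 23775)*((-31/3 + 2*(-37) + (⅓)*(-37)²) + 8212) = 29877*((-31/3 - 74 + (⅓)*1369) + 8212) = 29877*((-31/3 - 74 + 1369/3) + 8212) = 29877*(372 + 8212) = 29877*8584 = 256464168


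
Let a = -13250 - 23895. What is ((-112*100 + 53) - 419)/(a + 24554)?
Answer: 11566/12591 ≈ 0.91859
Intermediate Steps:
a = -37145
((-112*100 + 53) - 419)/(a + 24554) = ((-112*100 + 53) - 419)/(-37145 + 24554) = ((-11200 + 53) - 419)/(-12591) = (-11147 - 419)*(-1/12591) = -11566*(-1/12591) = 11566/12591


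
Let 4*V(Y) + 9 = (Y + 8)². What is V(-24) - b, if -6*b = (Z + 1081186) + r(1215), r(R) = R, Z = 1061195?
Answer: 1429311/4 ≈ 3.5733e+5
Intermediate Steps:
V(Y) = -9/4 + (8 + Y)²/4 (V(Y) = -9/4 + (Y + 8)²/4 = -9/4 + (8 + Y)²/4)
b = -357266 (b = -((1061195 + 1081186) + 1215)/6 = -(2142381 + 1215)/6 = -⅙*2143596 = -357266)
V(-24) - b = (-9/4 + (8 - 24)²/4) - 1*(-357266) = (-9/4 + (¼)*(-16)²) + 357266 = (-9/4 + (¼)*256) + 357266 = (-9/4 + 64) + 357266 = 247/4 + 357266 = 1429311/4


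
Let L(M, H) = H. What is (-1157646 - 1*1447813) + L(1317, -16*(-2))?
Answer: -2605427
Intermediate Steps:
(-1157646 - 1*1447813) + L(1317, -16*(-2)) = (-1157646 - 1*1447813) - 16*(-2) = (-1157646 - 1447813) + 32 = -2605459 + 32 = -2605427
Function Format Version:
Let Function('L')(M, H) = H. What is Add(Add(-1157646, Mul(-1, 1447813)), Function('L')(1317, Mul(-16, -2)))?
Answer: -2605427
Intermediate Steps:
Add(Add(-1157646, Mul(-1, 1447813)), Function('L')(1317, Mul(-16, -2))) = Add(Add(-1157646, Mul(-1, 1447813)), Mul(-16, -2)) = Add(Add(-1157646, -1447813), 32) = Add(-2605459, 32) = -2605427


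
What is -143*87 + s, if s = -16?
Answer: -12457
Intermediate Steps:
-143*87 + s = -143*87 - 16 = -12441 - 16 = -12457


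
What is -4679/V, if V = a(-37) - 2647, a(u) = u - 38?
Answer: 4679/2722 ≈ 1.7190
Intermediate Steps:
a(u) = -38 + u
V = -2722 (V = (-38 - 37) - 2647 = -75 - 2647 = -2722)
-4679/V = -4679/(-2722) = -4679*(-1/2722) = 4679/2722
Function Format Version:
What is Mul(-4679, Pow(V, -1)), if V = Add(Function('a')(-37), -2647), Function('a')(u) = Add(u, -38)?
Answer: Rational(4679, 2722) ≈ 1.7190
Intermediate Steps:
Function('a')(u) = Add(-38, u)
V = -2722 (V = Add(Add(-38, -37), -2647) = Add(-75, -2647) = -2722)
Mul(-4679, Pow(V, -1)) = Mul(-4679, Pow(-2722, -1)) = Mul(-4679, Rational(-1, 2722)) = Rational(4679, 2722)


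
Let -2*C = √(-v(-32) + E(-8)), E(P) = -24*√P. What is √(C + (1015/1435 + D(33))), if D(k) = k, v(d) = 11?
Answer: √(226648 - 3362*√(-11 - 48*I*√2))/82 ≈ 5.5768 + 0.28311*I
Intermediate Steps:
C = -√(-11 - 48*I*√2)/2 (C = -√(-1*11 - 48*I*√2)/2 = -√(-11 - 48*I*√2)/2 ≈ -2.6872 + 3.1577*I)
√(C + (1015/1435 + D(33))) = √(-√(-11 - 48*I*√2)/2 + (1015/1435 + 33)) = √(-√(-11 - 48*I*√2)/2 + (1015*(1/1435) + 33)) = √(-√(-11 - 48*I*√2)/2 + (29/41 + 33)) = √(-√(-11 - 48*I*√2)/2 + 1382/41) = √(1382/41 - √(-11 - 48*I*√2)/2)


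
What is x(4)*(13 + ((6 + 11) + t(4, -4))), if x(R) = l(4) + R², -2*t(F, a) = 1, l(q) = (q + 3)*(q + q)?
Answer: 2124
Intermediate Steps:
l(q) = 2*q*(3 + q) (l(q) = (3 + q)*(2*q) = 2*q*(3 + q))
t(F, a) = -½ (t(F, a) = -½*1 = -½)
x(R) = 56 + R² (x(R) = 2*4*(3 + 4) + R² = 2*4*7 + R² = 56 + R²)
x(4)*(13 + ((6 + 11) + t(4, -4))) = (56 + 4²)*(13 + ((6 + 11) - ½)) = (56 + 16)*(13 + (17 - ½)) = 72*(13 + 33/2) = 72*(59/2) = 2124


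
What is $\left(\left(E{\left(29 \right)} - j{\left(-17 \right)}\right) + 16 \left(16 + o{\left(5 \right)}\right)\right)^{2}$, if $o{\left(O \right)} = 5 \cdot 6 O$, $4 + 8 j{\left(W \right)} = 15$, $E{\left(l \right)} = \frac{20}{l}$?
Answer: $\frac{379496657089}{53824} \approx 7.0507 \cdot 10^{6}$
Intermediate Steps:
$j{\left(W \right)} = \frac{11}{8}$ ($j{\left(W \right)} = - \frac{1}{2} + \frac{1}{8} \cdot 15 = - \frac{1}{2} + \frac{15}{8} = \frac{11}{8}$)
$o{\left(O \right)} = 30 O$
$\left(\left(E{\left(29 \right)} - j{\left(-17 \right)}\right) + 16 \left(16 + o{\left(5 \right)}\right)\right)^{2} = \left(\left(\frac{20}{29} - \frac{11}{8}\right) + 16 \left(16 + 30 \cdot 5\right)\right)^{2} = \left(\left(20 \cdot \frac{1}{29} - \frac{11}{8}\right) + 16 \left(16 + 150\right)\right)^{2} = \left(\left(\frac{20}{29} - \frac{11}{8}\right) + 16 \cdot 166\right)^{2} = \left(- \frac{159}{232} + 2656\right)^{2} = \left(\frac{616033}{232}\right)^{2} = \frac{379496657089}{53824}$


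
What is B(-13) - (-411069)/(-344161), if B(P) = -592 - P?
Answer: -199680288/344161 ≈ -580.19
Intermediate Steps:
B(-13) - (-411069)/(-344161) = (-592 - 1*(-13)) - (-411069)/(-344161) = (-592 + 13) - (-411069)*(-1)/344161 = -579 - 1*411069/344161 = -579 - 411069/344161 = -199680288/344161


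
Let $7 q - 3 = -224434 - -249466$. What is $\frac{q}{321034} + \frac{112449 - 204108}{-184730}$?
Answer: $\frac{1074511752}{2118021815} \approx 0.50732$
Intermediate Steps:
$q = \frac{25035}{7}$ ($q = \frac{3}{7} + \frac{-224434 - -249466}{7} = \frac{3}{7} + \frac{-224434 + 249466}{7} = \frac{3}{7} + \frac{1}{7} \cdot 25032 = \frac{3}{7} + 3576 = \frac{25035}{7} \approx 3576.4$)
$\frac{q}{321034} + \frac{112449 - 204108}{-184730} = \frac{25035}{7 \cdot 321034} + \frac{112449 - 204108}{-184730} = \frac{25035}{7} \cdot \frac{1}{321034} - - \frac{91659}{184730} = \frac{25035}{2247238} + \frac{91659}{184730} = \frac{1074511752}{2118021815}$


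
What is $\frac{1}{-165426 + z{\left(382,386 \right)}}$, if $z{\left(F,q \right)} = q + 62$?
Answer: $- \frac{1}{164978} \approx -6.0614 \cdot 10^{-6}$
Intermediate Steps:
$z{\left(F,q \right)} = 62 + q$
$\frac{1}{-165426 + z{\left(382,386 \right)}} = \frac{1}{-165426 + \left(62 + 386\right)} = \frac{1}{-165426 + 448} = \frac{1}{-164978} = - \frac{1}{164978}$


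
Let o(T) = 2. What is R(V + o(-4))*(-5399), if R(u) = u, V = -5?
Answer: 16197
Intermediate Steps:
R(V + o(-4))*(-5399) = (-5 + 2)*(-5399) = -3*(-5399) = 16197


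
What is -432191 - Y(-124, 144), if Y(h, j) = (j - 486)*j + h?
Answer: -382819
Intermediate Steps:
Y(h, j) = h + j*(-486 + j) (Y(h, j) = (-486 + j)*j + h = j*(-486 + j) + h = h + j*(-486 + j))
-432191 - Y(-124, 144) = -432191 - (-124 + 144² - 486*144) = -432191 - (-124 + 20736 - 69984) = -432191 - 1*(-49372) = -432191 + 49372 = -382819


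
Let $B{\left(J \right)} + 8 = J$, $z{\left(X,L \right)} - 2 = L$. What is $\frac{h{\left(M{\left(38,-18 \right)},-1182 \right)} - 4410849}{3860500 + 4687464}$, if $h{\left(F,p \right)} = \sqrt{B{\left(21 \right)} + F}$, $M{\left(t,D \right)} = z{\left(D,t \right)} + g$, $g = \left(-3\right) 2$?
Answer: $- \frac{4410849}{8547964} + \frac{\sqrt{47}}{8547964} \approx -0.51601$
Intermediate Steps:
$z{\left(X,L \right)} = 2 + L$
$B{\left(J \right)} = -8 + J$
$g = -6$
$M{\left(t,D \right)} = -4 + t$ ($M{\left(t,D \right)} = \left(2 + t\right) - 6 = -4 + t$)
$h{\left(F,p \right)} = \sqrt{13 + F}$ ($h{\left(F,p \right)} = \sqrt{\left(-8 + 21\right) + F} = \sqrt{13 + F}$)
$\frac{h{\left(M{\left(38,-18 \right)},-1182 \right)} - 4410849}{3860500 + 4687464} = \frac{\sqrt{13 + \left(-4 + 38\right)} - 4410849}{3860500 + 4687464} = \frac{\sqrt{13 + 34} - 4410849}{8547964} = \left(\sqrt{47} - 4410849\right) \frac{1}{8547964} = \left(-4410849 + \sqrt{47}\right) \frac{1}{8547964} = - \frac{4410849}{8547964} + \frac{\sqrt{47}}{8547964}$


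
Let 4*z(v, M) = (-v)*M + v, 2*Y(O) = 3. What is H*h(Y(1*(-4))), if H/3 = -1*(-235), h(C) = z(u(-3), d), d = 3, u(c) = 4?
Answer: -1410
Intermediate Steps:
Y(O) = 3/2 (Y(O) = (½)*3 = 3/2)
z(v, M) = v/4 - M*v/4 (z(v, M) = ((-v)*M + v)/4 = (-M*v + v)/4 = (v - M*v)/4 = v/4 - M*v/4)
h(C) = -2 (h(C) = (¼)*4*(1 - 1*3) = (¼)*4*(1 - 3) = (¼)*4*(-2) = -2)
H = 705 (H = 3*(-1*(-235)) = 3*235 = 705)
H*h(Y(1*(-4))) = 705*(-2) = -1410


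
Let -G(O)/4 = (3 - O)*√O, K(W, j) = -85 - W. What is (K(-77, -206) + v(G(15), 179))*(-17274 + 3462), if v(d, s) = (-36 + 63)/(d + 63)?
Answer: 126062124/1133 - 662976*√15/1133 ≈ 1.0900e+5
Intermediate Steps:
G(O) = -4*√O*(3 - O) (G(O) = -4*(3 - O)*√O = -4*√O*(3 - O))
v(d, s) = 27/(63 + d)
(K(-77, -206) + v(G(15), 179))*(-17274 + 3462) = ((-85 - 1*(-77)) + 27/(63 + 4*√15*(-3 + 15)))*(-17274 + 3462) = ((-85 + 77) + 27/(63 + 4*√15*12))*(-13812) = (-8 + 27/(63 + 48*√15))*(-13812) = 110496 - 372924/(63 + 48*√15)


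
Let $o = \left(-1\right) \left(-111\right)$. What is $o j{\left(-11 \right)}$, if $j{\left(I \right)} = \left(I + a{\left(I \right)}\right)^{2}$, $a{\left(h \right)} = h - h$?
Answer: $13431$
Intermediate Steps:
$a{\left(h \right)} = 0$
$j{\left(I \right)} = I^{2}$ ($j{\left(I \right)} = \left(I + 0\right)^{2} = I^{2}$)
$o = 111$
$o j{\left(-11 \right)} = 111 \left(-11\right)^{2} = 111 \cdot 121 = 13431$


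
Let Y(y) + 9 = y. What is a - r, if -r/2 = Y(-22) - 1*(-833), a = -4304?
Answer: -2700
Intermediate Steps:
Y(y) = -9 + y
r = -1604 (r = -2*((-9 - 22) - 1*(-833)) = -2*(-31 + 833) = -2*802 = -1604)
a - r = -4304 - 1*(-1604) = -4304 + 1604 = -2700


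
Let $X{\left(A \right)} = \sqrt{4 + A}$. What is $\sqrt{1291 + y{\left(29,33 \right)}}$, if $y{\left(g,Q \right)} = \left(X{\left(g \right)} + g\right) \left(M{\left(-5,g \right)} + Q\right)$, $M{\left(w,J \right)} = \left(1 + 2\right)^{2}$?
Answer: $\sqrt{2509 + 42 \sqrt{33}} \approx 52.443$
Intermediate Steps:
$M{\left(w,J \right)} = 9$ ($M{\left(w,J \right)} = 3^{2} = 9$)
$y{\left(g,Q \right)} = \left(9 + Q\right) \left(g + \sqrt{4 + g}\right)$ ($y{\left(g,Q \right)} = \left(\sqrt{4 + g} + g\right) \left(9 + Q\right) = \left(g + \sqrt{4 + g}\right) \left(9 + Q\right) = \left(9 + Q\right) \left(g + \sqrt{4 + g}\right)$)
$\sqrt{1291 + y{\left(29,33 \right)}} = \sqrt{1291 + \left(9 \cdot 29 + 9 \sqrt{4 + 29} + 33 \cdot 29 + 33 \sqrt{4 + 29}\right)} = \sqrt{1291 + \left(261 + 9 \sqrt{33} + 957 + 33 \sqrt{33}\right)} = \sqrt{1291 + \left(1218 + 42 \sqrt{33}\right)} = \sqrt{2509 + 42 \sqrt{33}}$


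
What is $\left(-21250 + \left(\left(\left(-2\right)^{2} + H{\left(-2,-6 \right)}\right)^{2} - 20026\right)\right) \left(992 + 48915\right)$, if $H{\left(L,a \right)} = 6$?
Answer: $-2054970632$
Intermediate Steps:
$\left(-21250 + \left(\left(\left(-2\right)^{2} + H{\left(-2,-6 \right)}\right)^{2} - 20026\right)\right) \left(992 + 48915\right) = \left(-21250 + \left(\left(\left(-2\right)^{2} + 6\right)^{2} - 20026\right)\right) \left(992 + 48915\right) = \left(-21250 - \left(20026 - \left(4 + 6\right)^{2}\right)\right) 49907 = \left(-21250 - \left(20026 - 10^{2}\right)\right) 49907 = \left(-21250 + \left(100 - 20026\right)\right) 49907 = \left(-21250 - 19926\right) 49907 = \left(-41176\right) 49907 = -2054970632$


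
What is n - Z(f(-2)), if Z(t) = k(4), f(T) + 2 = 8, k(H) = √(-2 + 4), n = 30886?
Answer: 30886 - √2 ≈ 30885.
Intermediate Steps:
k(H) = √2
f(T) = 6 (f(T) = -2 + 8 = 6)
Z(t) = √2
n - Z(f(-2)) = 30886 - √2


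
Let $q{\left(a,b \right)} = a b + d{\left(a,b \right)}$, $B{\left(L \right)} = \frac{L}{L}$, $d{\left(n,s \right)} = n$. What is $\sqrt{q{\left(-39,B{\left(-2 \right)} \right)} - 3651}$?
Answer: $i \sqrt{3729} \approx 61.066 i$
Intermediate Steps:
$B{\left(L \right)} = 1$
$q{\left(a,b \right)} = a + a b$ ($q{\left(a,b \right)} = a b + a = a + a b$)
$\sqrt{q{\left(-39,B{\left(-2 \right)} \right)} - 3651} = \sqrt{- 39 \left(1 + 1\right) - 3651} = \sqrt{\left(-39\right) 2 - 3651} = \sqrt{-78 - 3651} = \sqrt{-3729} = i \sqrt{3729}$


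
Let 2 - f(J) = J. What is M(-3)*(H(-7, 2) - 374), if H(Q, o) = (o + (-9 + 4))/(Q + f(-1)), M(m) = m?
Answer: 4479/4 ≈ 1119.8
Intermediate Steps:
f(J) = 2 - J
H(Q, o) = (-5 + o)/(3 + Q) (H(Q, o) = (o + (-9 + 4))/(Q + (2 - 1*(-1))) = (o - 5)/(Q + (2 + 1)) = (-5 + o)/(Q + 3) = (-5 + o)/(3 + Q))
M(-3)*(H(-7, 2) - 374) = -3*((-5 + 2)/(3 - 7) - 374) = -3*(-3/(-4) - 374) = -3*(-1/4*(-3) - 374) = -3*(3/4 - 374) = -3*(-1493/4) = 4479/4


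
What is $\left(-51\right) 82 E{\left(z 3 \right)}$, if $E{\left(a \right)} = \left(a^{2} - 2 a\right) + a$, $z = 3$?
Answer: $-301104$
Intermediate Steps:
$E{\left(a \right)} = a^{2} - a$
$\left(-51\right) 82 E{\left(z 3 \right)} = \left(-51\right) 82 \cdot 3 \cdot 3 \left(-1 + 3 \cdot 3\right) = - 4182 \cdot 9 \left(-1 + 9\right) = - 4182 \cdot 9 \cdot 8 = \left(-4182\right) 72 = -301104$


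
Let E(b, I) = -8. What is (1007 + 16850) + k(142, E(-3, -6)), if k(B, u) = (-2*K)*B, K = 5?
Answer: 16437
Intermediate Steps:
k(B, u) = -10*B (k(B, u) = (-2*5)*B = -10*B)
(1007 + 16850) + k(142, E(-3, -6)) = (1007 + 16850) - 10*142 = 17857 - 1420 = 16437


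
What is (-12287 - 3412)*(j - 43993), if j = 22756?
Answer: 333399663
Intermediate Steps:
(-12287 - 3412)*(j - 43993) = (-12287 - 3412)*(22756 - 43993) = -15699*(-21237) = 333399663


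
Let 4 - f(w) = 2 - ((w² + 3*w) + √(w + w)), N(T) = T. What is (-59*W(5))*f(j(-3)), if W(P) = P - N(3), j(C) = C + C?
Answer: -2360 - 236*I*√3 ≈ -2360.0 - 408.76*I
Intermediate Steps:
j(C) = 2*C
f(w) = 2 + w² + 3*w + √2*√w (f(w) = 4 - (2 - ((w² + 3*w) + √(w + w))) = 4 - (2 - ((w² + 3*w) + √(2*w))) = 4 - (2 - ((w² + 3*w) + √2*√w)) = 4 - (2 - (w² + 3*w + √2*√w)) = 4 - (2 + (-w² - 3*w - √2*√w)) = 4 - (2 - w² - 3*w - √2*√w) = 4 + (-2 + w² + 3*w + √2*√w) = 2 + w² + 3*w + √2*√w)
W(P) = -3 + P (W(P) = P - 1*3 = P - 3 = -3 + P)
(-59*W(5))*f(j(-3)) = (-59*(-3 + 5))*(2 + (2*(-3))² + 3*(2*(-3)) + √2*√(2*(-3))) = (-59*2)*(2 + (-6)² + 3*(-6) + √2*√(-6)) = -118*(2 + 36 - 18 + √2*(I*√6)) = -118*(2 + 36 - 18 + 2*I*√3) = -118*(20 + 2*I*√3) = -2360 - 236*I*√3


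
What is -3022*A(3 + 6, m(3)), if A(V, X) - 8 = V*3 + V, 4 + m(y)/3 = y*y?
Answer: -132968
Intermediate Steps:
m(y) = -12 + 3*y² (m(y) = -12 + 3*(y*y) = -12 + 3*y²)
A(V, X) = 8 + 4*V (A(V, X) = 8 + (V*3 + V) = 8 + (3*V + V) = 8 + 4*V)
-3022*A(3 + 6, m(3)) = -3022*(8 + 4*(3 + 6)) = -3022*(8 + 4*9) = -3022*(8 + 36) = -3022*44 = -132968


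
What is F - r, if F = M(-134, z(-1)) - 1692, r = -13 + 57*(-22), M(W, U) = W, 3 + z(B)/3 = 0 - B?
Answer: -559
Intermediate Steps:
z(B) = -9 - 3*B (z(B) = -9 + 3*(0 - B) = -9 + 3*(-B) = -9 - 3*B)
r = -1267 (r = -13 - 1254 = -1267)
F = -1826 (F = -134 - 1692 = -1826)
F - r = -1826 - 1*(-1267) = -1826 + 1267 = -559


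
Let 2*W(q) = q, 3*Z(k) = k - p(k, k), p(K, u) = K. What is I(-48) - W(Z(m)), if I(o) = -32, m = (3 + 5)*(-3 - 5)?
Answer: -32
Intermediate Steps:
m = -64 (m = 8*(-8) = -64)
Z(k) = 0 (Z(k) = (k - k)/3 = (1/3)*0 = 0)
W(q) = q/2
I(-48) - W(Z(m)) = -32 - 0/2 = -32 - 1*0 = -32 + 0 = -32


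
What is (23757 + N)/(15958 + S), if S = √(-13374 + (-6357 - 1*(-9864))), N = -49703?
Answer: -414046268/254667631 + 25946*I*√9867/254667631 ≈ -1.6258 + 0.01012*I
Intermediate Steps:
S = I*√9867 (S = √(-13374 + (-6357 + 9864)) = √(-13374 + 3507) = √(-9867) = I*√9867 ≈ 99.333*I)
(23757 + N)/(15958 + S) = (23757 - 49703)/(15958 + I*√9867) = -25946/(15958 + I*√9867)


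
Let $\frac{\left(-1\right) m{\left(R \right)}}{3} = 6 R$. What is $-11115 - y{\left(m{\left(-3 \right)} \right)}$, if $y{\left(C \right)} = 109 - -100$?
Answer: $-11324$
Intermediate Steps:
$m{\left(R \right)} = - 18 R$ ($m{\left(R \right)} = - 3 \cdot 6 R = - 18 R$)
$y{\left(C \right)} = 209$ ($y{\left(C \right)} = 109 + 100 = 209$)
$-11115 - y{\left(m{\left(-3 \right)} \right)} = -11115 - 209 = -11324$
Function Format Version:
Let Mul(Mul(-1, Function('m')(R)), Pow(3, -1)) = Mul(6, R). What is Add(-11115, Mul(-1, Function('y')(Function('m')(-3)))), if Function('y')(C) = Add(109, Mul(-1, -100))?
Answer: -11324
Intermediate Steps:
Function('m')(R) = Mul(-18, R) (Function('m')(R) = Mul(-3, Mul(6, R)) = Mul(-18, R))
Function('y')(C) = 209 (Function('y')(C) = Add(109, 100) = 209)
Add(-11115, Mul(-1, Function('y')(Function('m')(-3)))) = Add(-11115, Mul(-1, 209)) = Add(-11115, -209) = -11324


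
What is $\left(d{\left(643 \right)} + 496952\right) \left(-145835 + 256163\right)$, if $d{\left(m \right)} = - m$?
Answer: $54756779352$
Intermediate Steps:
$\left(d{\left(643 \right)} + 496952\right) \left(-145835 + 256163\right) = \left(\left(-1\right) 643 + 496952\right) \left(-145835 + 256163\right) = \left(-643 + 496952\right) 110328 = 496309 \cdot 110328 = 54756779352$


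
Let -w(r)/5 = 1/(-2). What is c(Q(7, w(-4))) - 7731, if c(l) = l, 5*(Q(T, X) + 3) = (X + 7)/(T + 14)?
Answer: -1624121/210 ≈ -7733.9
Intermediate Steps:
w(r) = 5/2 (w(r) = -5/(-2) = -5*(-1/2) = 5/2)
Q(T, X) = -3 + (7 + X)/(5*(14 + T)) (Q(T, X) = -3 + ((X + 7)/(T + 14))/5 = -3 + ((7 + X)/(14 + T))/5 = -3 + (7 + X)/(5*(14 + T)))
c(Q(7, w(-4))) - 7731 = (-203 + 5/2 - 15*7)/(5*(14 + 7)) - 7731 = (1/5)*(-203 + 5/2 - 105)/21 - 7731 = (1/5)*(1/21)*(-611/2) - 7731 = -611/210 - 7731 = -1624121/210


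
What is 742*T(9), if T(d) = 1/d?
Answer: 742/9 ≈ 82.444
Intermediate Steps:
742*T(9) = 742/9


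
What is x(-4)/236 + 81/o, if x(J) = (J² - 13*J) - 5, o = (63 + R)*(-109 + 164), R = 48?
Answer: 134577/480260 ≈ 0.28022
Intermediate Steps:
o = 6105 (o = (63 + 48)*(-109 + 164) = 111*55 = 6105)
x(J) = -5 + J² - 13*J
x(-4)/236 + 81/o = (-5 + (-4)² - 13*(-4))/236 + 81/6105 = (-5 + 16 + 52)*(1/236) + 81*(1/6105) = 63*(1/236) + 27/2035 = 63/236 + 27/2035 = 134577/480260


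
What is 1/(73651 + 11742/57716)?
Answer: 28858/2125426429 ≈ 1.3578e-5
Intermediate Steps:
1/(73651 + 11742/57716) = 1/(73651 + 11742*(1/57716)) = 1/(73651 + 5871/28858) = 1/(2125426429/28858) = 28858/2125426429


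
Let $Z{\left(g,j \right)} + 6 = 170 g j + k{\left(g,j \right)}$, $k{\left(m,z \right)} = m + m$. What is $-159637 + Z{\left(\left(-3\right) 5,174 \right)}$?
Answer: $-603373$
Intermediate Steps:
$k{\left(m,z \right)} = 2 m$
$Z{\left(g,j \right)} = -6 + 2 g + 170 g j$ ($Z{\left(g,j \right)} = -6 + \left(170 g j + 2 g\right) = -6 + \left(2 g + 170 g j\right) = -6 + 2 g + 170 g j$)
$-159637 + Z{\left(\left(-3\right) 5,174 \right)} = -159637 + \left(-6 + 2 \left(\left(-3\right) 5\right) + 170 \left(\left(-3\right) 5\right) 174\right) = -159637 + \left(-6 + 2 \left(-15\right) + 170 \left(-15\right) 174\right) = -159637 - 443736 = -603373$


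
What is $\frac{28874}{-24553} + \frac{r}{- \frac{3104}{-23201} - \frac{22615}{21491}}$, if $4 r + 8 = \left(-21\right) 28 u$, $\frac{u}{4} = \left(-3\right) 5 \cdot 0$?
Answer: $\frac{261885735504}{261508036621} \approx 1.0014$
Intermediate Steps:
$u = 0$ ($u = 4 \left(-3\right) 5 \cdot 0 = 4 \left(\left(-15\right) 0\right) = 4 \cdot 0 = 0$)
$r = -2$ ($r = -2 + \frac{\left(-21\right) 28 \cdot 0}{4} = -2 + \frac{\left(-588\right) 0}{4} = -2 + \frac{1}{4} \cdot 0 = -2 + 0 = -2$)
$\frac{28874}{-24553} + \frac{r}{- \frac{3104}{-23201} - \frac{22615}{21491}} = \frac{28874}{-24553} - \frac{2}{- \frac{3104}{-23201} - \frac{22615}{21491}} = 28874 \left(- \frac{1}{24553}\right) - \frac{2}{\left(-3104\right) \left(- \frac{1}{23201}\right) - \frac{22615}{21491}} = - \frac{28874}{24553} - \frac{2}{\frac{3104}{23201} - \frac{22615}{21491}} = - \frac{28874}{24553} - \frac{2}{- \frac{457982551}{498612691}} = - \frac{28874}{24553} - - \frac{997225382}{457982551} = - \frac{28874}{24553} + \frac{997225382}{457982551} = \frac{261885735504}{261508036621}$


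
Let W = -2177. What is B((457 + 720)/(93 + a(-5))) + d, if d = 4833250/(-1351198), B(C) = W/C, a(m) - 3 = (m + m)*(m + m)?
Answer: -291117056133/795180023 ≈ -366.10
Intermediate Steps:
a(m) = 3 + 4*m² (a(m) = 3 + (m + m)*(m + m) = 3 + (2*m)*(2*m) = 3 + 4*m²)
B(C) = -2177/C
d = -2416625/675599 (d = 4833250*(-1/1351198) = -2416625/675599 ≈ -3.5770)
B((457 + 720)/(93 + a(-5))) + d = -2177*(93 + (3 + 4*(-5)²))/(457 + 720) - 2416625/675599 = -2177/(1177/(93 + (3 + 4*25))) - 2416625/675599 = -2177/(1177/(93 + (3 + 100))) - 2416625/675599 = -2177/(1177/(93 + 103)) - 2416625/675599 = -2177/(1177/196) - 2416625/675599 = -2177/(1177*(1/196)) - 2416625/675599 = -2177/1177/196 - 2416625/675599 = -2177*196/1177 - 2416625/675599 = -426692/1177 - 2416625/675599 = -291117056133/795180023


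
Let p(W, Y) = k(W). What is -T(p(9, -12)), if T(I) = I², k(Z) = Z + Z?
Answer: -324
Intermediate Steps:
k(Z) = 2*Z
p(W, Y) = 2*W
-T(p(9, -12)) = -(2*9)² = -1*18² = -1*324 = -324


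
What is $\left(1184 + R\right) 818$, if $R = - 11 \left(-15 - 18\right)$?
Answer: $1265446$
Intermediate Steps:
$R = 363$ ($R = \left(-11\right) \left(-33\right) = 363$)
$\left(1184 + R\right) 818 = \left(1184 + 363\right) 818 = 1547 \cdot 818 = 1265446$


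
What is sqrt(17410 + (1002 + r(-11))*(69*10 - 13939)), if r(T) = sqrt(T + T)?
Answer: sqrt(-13258088 - 13249*I*sqrt(22)) ≈ 8.533 - 3641.2*I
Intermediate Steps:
r(T) = sqrt(2)*sqrt(T) (r(T) = sqrt(2*T) = sqrt(2)*sqrt(T))
sqrt(17410 + (1002 + r(-11))*(69*10 - 13939)) = sqrt(17410 + (1002 + sqrt(2)*sqrt(-11))*(69*10 - 13939)) = sqrt(17410 + (1002 + sqrt(2)*(I*sqrt(11)))*(690 - 13939)) = sqrt(17410 + (1002 + I*sqrt(22))*(-13249)) = sqrt(17410 + (-13275498 - 13249*I*sqrt(22))) = sqrt(-13258088 - 13249*I*sqrt(22))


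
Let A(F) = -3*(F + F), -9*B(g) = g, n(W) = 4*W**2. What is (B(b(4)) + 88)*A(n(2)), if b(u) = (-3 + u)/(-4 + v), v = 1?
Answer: -76064/9 ≈ -8451.6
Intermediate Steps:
b(u) = 1 - u/3 (b(u) = (-3 + u)/(-4 + 1) = (-3 + u)/(-3) = (-3 + u)*(-1/3) = 1 - u/3)
B(g) = -g/9
A(F) = -6*F
(B(b(4)) + 88)*A(n(2)) = (-(1 - 1/3*4)/9 + 88)*(-24*2**2) = (-(1 - 4/3)/9 + 88)*(-24*4) = (-1/9*(-1/3) + 88)*(-6*16) = (1/27 + 88)*(-96) = (2377/27)*(-96) = -76064/9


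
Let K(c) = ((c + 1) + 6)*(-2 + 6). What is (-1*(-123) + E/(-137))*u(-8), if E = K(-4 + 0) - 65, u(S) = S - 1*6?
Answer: -236656/137 ≈ -1727.4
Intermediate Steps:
K(c) = 28 + 4*c (K(c) = ((1 + c) + 6)*4 = (7 + c)*4 = 28 + 4*c)
u(S) = -6 + S (u(S) = S - 6 = -6 + S)
E = -53 (E = (28 + 4*(-4 + 0)) - 65 = (28 + 4*(-4)) - 65 = (28 - 16) - 65 = 12 - 65 = -53)
(-1*(-123) + E/(-137))*u(-8) = (-1*(-123) - 53/(-137))*(-6 - 8) = (123 - 53*(-1/137))*(-14) = (123 + 53/137)*(-14) = (16904/137)*(-14) = -236656/137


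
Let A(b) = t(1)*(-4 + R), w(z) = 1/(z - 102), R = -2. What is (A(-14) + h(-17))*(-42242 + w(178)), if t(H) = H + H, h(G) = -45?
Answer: 9631173/4 ≈ 2.4078e+6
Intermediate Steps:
w(z) = 1/(-102 + z)
t(H) = 2*H
A(b) = -12 (A(b) = (2*1)*(-4 - 2) = 2*(-6) = -12)
(A(-14) + h(-17))*(-42242 + w(178)) = (-12 - 45)*(-42242 + 1/(-102 + 178)) = -57*(-42242 + 1/76) = -57*(-3210391/76) = 9631173/4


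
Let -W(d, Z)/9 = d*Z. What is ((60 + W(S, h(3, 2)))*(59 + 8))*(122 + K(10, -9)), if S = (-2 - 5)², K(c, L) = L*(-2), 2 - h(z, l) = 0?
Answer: -7710360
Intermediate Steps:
h(z, l) = 2 (h(z, l) = 2 - 1*0 = 2 + 0 = 2)
K(c, L) = -2*L
S = 49 (S = (-7)² = 49)
W(d, Z) = -9*Z*d (W(d, Z) = -9*d*Z = -9*Z*d)
((60 + W(S, h(3, 2)))*(59 + 8))*(122 + K(10, -9)) = ((60 - 9*2*49)*(59 + 8))*(122 - 2*(-9)) = ((60 - 882)*67)*(122 + 18) = -822*67*140 = -55074*140 = -7710360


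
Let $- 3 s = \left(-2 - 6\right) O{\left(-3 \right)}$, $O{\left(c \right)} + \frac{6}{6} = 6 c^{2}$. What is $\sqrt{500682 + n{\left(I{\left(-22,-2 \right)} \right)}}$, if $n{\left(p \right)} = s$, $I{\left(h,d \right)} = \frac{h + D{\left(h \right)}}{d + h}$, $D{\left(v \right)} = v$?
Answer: $\frac{\sqrt{4507410}}{3} \approx 707.69$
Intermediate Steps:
$O{\left(c \right)} = -1 + 6 c^{2}$
$I{\left(h,d \right)} = \frac{2 h}{d + h}$ ($I{\left(h,d \right)} = \frac{h + h}{d + h} = \frac{2 h}{d + h}$)
$s = \frac{424}{3}$ ($s = - \frac{\left(-2 - 6\right) \left(-1 + 6 \left(-3\right)^{2}\right)}{3} = - \frac{\left(-8\right) \left(-1 + 6 \cdot 9\right)}{3} = - \frac{\left(-8\right) \left(-1 + 54\right)}{3} = - \frac{\left(-8\right) 53}{3} = \left(- \frac{1}{3}\right) \left(-424\right) = \frac{424}{3} \approx 141.33$)
$n{\left(p \right)} = \frac{424}{3}$
$\sqrt{500682 + n{\left(I{\left(-22,-2 \right)} \right)}} = \sqrt{500682 + \frac{424}{3}} = \sqrt{\frac{1502470}{3}} = \frac{\sqrt{4507410}}{3}$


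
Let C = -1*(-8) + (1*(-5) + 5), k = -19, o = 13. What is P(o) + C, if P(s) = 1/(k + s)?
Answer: 47/6 ≈ 7.8333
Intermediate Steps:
C = 8 (C = 8 + (-5 + 5) = 8 + 0 = 8)
P(s) = 1/(-19 + s)
P(o) + C = 1/(-19 + 13) + 8 = 1/(-6) + 8 = -⅙ + 8 = 47/6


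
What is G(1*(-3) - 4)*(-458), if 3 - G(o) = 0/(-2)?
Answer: -1374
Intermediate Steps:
G(o) = 3 (G(o) = 3 - 0/(-2) = 3 - 0*(-1)/2 = 3 - 1*0 = 3 + 0 = 3)
G(1*(-3) - 4)*(-458) = 3*(-458) = -1374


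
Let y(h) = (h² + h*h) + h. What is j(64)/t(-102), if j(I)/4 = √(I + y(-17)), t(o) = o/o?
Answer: 100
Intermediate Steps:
t(o) = 1
y(h) = h + 2*h² (y(h) = (h² + h²) + h = 2*h² + h = h + 2*h²)
j(I) = 4*√(561 + I) (j(I) = 4*√(I - 17*(1 + 2*(-17))) = 4*√(I - 17*(1 - 34)) = 4*√(I - 17*(-33)) = 4*√(I + 561) = 4*√(561 + I))
j(64)/t(-102) = (4*√(561 + 64))/1 = (4*√625)*1 = (4*25)*1 = 100*1 = 100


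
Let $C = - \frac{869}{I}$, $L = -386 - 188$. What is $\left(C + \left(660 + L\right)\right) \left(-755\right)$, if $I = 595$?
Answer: $- \frac{7595451}{119} \approx -63827.0$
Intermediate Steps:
$L = -574$ ($L = -386 - 188 = -574$)
$C = - \frac{869}{595} \approx -1.4605$
$\left(C + \left(660 + L\right)\right) \left(-755\right) = \left(- \frac{869}{595} + \left(660 - 574\right)\right) \left(-755\right) = \left(- \frac{869}{595} + 86\right) \left(-755\right) = \frac{50301}{595} \left(-755\right) = - \frac{7595451}{119}$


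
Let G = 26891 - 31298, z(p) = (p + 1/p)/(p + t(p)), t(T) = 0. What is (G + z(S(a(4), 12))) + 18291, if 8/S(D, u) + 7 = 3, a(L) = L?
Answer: 55541/4 ≈ 13885.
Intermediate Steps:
S(D, u) = -2 (S(D, u) = 8/(-7 + 3) = 8/(-4) = 8*(-1/4) = -2)
z(p) = (p + 1/p)/p (z(p) = (p + 1/p)/(p + 0) = (p + 1/p)/p)
G = -4407
(G + z(S(a(4), 12))) + 18291 = (-4407 + (1 + (-2)**(-2))) + 18291 = (-4407 + (1 + 1/4)) + 18291 = (-4407 + 5/4) + 18291 = -17623/4 + 18291 = 55541/4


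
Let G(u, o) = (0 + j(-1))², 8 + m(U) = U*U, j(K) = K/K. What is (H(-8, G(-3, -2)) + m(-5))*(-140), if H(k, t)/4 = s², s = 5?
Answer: -16380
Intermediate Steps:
j(K) = 1
m(U) = -8 + U² (m(U) = -8 + U*U = -8 + U²)
G(u, o) = 1 (G(u, o) = (0 + 1)² = 1² = 1)
H(k, t) = 100 (H(k, t) = 4*5² = 4*25 = 100)
(H(-8, G(-3, -2)) + m(-5))*(-140) = (100 + (-8 + (-5)²))*(-140) = (100 + (-8 + 25))*(-140) = (100 + 17)*(-140) = 117*(-140) = -16380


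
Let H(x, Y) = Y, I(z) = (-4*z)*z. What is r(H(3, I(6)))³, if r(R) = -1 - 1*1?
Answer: -8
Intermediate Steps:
I(z) = -4*z²
r(R) = -2 (r(R) = -1 - 1 = -2)
r(H(3, I(6)))³ = (-2)³ = -8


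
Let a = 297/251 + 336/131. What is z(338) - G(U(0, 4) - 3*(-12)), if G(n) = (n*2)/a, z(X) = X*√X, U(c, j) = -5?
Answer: -2038622/123243 + 4394*√2 ≈ 6197.5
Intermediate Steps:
a = 123243/32881 (a = 297*(1/251) + 336*(1/131) = 297/251 + 336/131 = 123243/32881 ≈ 3.7482)
z(X) = X^(3/2)
G(n) = 65762*n/123243 (G(n) = (n*2)/(123243/32881) = (2*n)*(32881/123243) = 65762*n/123243)
z(338) - G(U(0, 4) - 3*(-12)) = 338^(3/2) - 65762*(-5 - 3*(-12))/123243 = 4394*√2 - 65762*(-5 + 36)/123243 = 4394*√2 - 65762*31/123243 = 4394*√2 - 1*2038622/123243 = 4394*√2 - 2038622/123243 = -2038622/123243 + 4394*√2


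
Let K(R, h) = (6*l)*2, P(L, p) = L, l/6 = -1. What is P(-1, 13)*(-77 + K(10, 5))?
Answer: 149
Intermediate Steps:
l = -6 (l = 6*(-1) = -6)
K(R, h) = -72 (K(R, h) = (6*(-6))*2 = -36*2 = -72)
P(-1, 13)*(-77 + K(10, 5)) = -(-77 - 72) = -1*(-149) = 149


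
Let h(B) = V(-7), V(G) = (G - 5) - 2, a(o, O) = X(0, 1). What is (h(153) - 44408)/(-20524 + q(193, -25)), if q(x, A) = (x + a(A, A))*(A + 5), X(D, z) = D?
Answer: 22211/12192 ≈ 1.8218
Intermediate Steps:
a(o, O) = 0
q(x, A) = x*(5 + A) (q(x, A) = (x + 0)*(A + 5) = x*(5 + A))
V(G) = -7 + G (V(G) = (-5 + G) - 2 = -7 + G)
h(B) = -14 (h(B) = -7 - 7 = -14)
(h(153) - 44408)/(-20524 + q(193, -25)) = (-14 - 44408)/(-20524 + 193*(5 - 25)) = -44422/(-20524 + 193*(-20)) = -44422/(-20524 - 3860) = -44422/(-24384) = -44422*(-1/24384) = 22211/12192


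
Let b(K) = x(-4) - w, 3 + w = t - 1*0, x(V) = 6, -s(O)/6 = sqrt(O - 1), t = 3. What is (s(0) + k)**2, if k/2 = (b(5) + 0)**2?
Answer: 5148 - 864*I ≈ 5148.0 - 864.0*I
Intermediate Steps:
s(O) = -6*sqrt(-1 + O) (s(O) = -6*sqrt(O - 1) = -6*sqrt(-1 + O))
w = 0 (w = -3 + (3 - 1*0) = -3 + (3 + 0) = -3 + 3 = 0)
b(K) = 6 (b(K) = 6 - 1*0 = 6 + 0 = 6)
k = 72 (k = 2*(6 + 0)**2 = 2*6**2 = 2*36 = 72)
(s(0) + k)**2 = (-6*sqrt(-1 + 0) + 72)**2 = (-6*I + 72)**2 = (72 - 6*I)**2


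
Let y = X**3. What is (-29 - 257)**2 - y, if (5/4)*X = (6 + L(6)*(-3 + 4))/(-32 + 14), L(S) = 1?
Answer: 7453663244/91125 ≈ 81796.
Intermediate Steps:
X = -14/45 (X = 4*((6 + 1*(-3 + 4))/(-32 + 14))/5 = 4*((6 + 1*1)/(-18))/5 = 4*((6 + 1)*(-1/18))/5 = 4*(7*(-1/18))/5 = (4/5)*(-7/18) = -14/45 ≈ -0.31111)
y = -2744/91125 (y = (-14/45)**3 = -2744/91125 ≈ -0.030112)
(-29 - 257)**2 - y = (-29 - 257)**2 - 1*(-2744/91125) = (-286)**2 + 2744/91125 = 81796 + 2744/91125 = 7453663244/91125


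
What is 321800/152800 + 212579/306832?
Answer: 164025761/58604912 ≈ 2.7988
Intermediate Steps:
321800/152800 + 212579/306832 = 321800*(1/152800) + 212579*(1/306832) = 1609/764 + 212579/306832 = 164025761/58604912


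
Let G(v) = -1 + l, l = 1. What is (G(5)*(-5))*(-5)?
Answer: 0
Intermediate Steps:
G(v) = 0 (G(v) = -1 + 1 = 0)
(G(5)*(-5))*(-5) = (0*(-5))*(-5) = 0*(-5) = 0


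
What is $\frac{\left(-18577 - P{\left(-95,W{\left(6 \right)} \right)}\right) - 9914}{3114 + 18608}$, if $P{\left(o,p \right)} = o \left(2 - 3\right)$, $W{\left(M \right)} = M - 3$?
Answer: $- \frac{14293}{10861} \approx -1.316$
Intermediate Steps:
$W{\left(M \right)} = -3 + M$
$P{\left(o,p \right)} = - o$ ($P{\left(o,p \right)} = o \left(-1\right) = - o$)
$\frac{\left(-18577 - P{\left(-95,W{\left(6 \right)} \right)}\right) - 9914}{3114 + 18608} = \frac{\left(-18577 - \left(-1\right) \left(-95\right)\right) - 9914}{3114 + 18608} = \frac{\left(-18577 - 95\right) - 9914}{21722} = \left(\left(-18577 - 95\right) - 9914\right) \frac{1}{21722} = \left(-18672 - 9914\right) \frac{1}{21722} = \left(-28586\right) \frac{1}{21722} = - \frac{14293}{10861}$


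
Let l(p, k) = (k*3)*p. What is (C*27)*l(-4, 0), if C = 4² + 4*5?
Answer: 0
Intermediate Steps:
l(p, k) = 3*k*p (l(p, k) = (3*k)*p = 3*k*p)
C = 36 (C = 16 + 20 = 36)
(C*27)*l(-4, 0) = (36*27)*(3*0*(-4)) = 972*0 = 0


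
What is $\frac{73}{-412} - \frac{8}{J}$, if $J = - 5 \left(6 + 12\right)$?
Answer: $- \frac{1637}{18540} \approx -0.088296$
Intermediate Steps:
$J = -90$ ($J = \left(-5\right) 18 = -90$)
$\frac{73}{-412} - \frac{8}{J} = \frac{73}{-412} - \frac{8}{-90} = 73 \left(- \frac{1}{412}\right) - - \frac{4}{45} = - \frac{73}{412} + \frac{4}{45} = - \frac{1637}{18540}$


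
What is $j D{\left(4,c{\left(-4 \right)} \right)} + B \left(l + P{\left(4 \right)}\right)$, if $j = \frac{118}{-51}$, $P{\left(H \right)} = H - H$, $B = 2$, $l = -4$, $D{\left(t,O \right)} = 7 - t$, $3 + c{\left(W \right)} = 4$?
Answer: $- \frac{254}{17} \approx -14.941$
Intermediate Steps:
$c{\left(W \right)} = 1$ ($c{\left(W \right)} = -3 + 4 = 1$)
$P{\left(H \right)} = 0$
$j = - \frac{118}{51}$ ($j = 118 \left(- \frac{1}{51}\right) = - \frac{118}{51} \approx -2.3137$)
$j D{\left(4,c{\left(-4 \right)} \right)} + B \left(l + P{\left(4 \right)}\right) = - \frac{118 \left(7 - 4\right)}{51} + 2 \left(-4 + 0\right) = - \frac{118 \left(7 - 4\right)}{51} + 2 \left(-4\right) = \left(- \frac{118}{51}\right) 3 - 8 = - \frac{118}{17} - 8 = - \frac{254}{17}$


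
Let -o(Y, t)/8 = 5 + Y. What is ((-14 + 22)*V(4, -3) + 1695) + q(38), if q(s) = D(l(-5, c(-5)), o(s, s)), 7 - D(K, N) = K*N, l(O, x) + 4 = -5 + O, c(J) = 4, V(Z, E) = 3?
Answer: -3090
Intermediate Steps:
o(Y, t) = -40 - 8*Y (o(Y, t) = -8*(5 + Y) = -40 - 8*Y)
l(O, x) = -9 + O (l(O, x) = -4 + (-5 + O) = -9 + O)
D(K, N) = 7 - K*N
q(s) = -553 - 112*s (q(s) = 7 - (-9 - 5)*(-40 - 8*s) = 7 - 1*(-14)*(-40 - 8*s) = 7 + (-560 - 112*s) = -553 - 112*s)
((-14 + 22)*V(4, -3) + 1695) + q(38) = ((-14 + 22)*3 + 1695) + (-553 - 112*38) = (8*3 + 1695) + (-553 - 4256) = (24 + 1695) - 4809 = 1719 - 4809 = -3090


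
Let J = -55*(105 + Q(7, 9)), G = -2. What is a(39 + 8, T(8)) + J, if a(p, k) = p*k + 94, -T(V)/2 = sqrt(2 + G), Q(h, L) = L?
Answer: -6176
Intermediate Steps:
T(V) = 0 (T(V) = -2*sqrt(2 - 2) = -2*sqrt(0) = -2*0 = 0)
a(p, k) = 94 + k*p (a(p, k) = k*p + 94 = 94 + k*p)
J = -6270 (J = -55*(105 + 9) = -55*114 = -6270)
a(39 + 8, T(8)) + J = (94 + 0*(39 + 8)) - 6270 = (94 + 0*47) - 6270 = (94 + 0) - 6270 = 94 - 6270 = -6176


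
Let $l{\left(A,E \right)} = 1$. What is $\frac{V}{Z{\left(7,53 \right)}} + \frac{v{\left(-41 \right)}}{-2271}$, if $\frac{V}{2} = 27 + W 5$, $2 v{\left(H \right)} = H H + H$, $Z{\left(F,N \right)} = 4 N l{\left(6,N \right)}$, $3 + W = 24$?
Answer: $\frac{106426}{120363} \approx 0.88421$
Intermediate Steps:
$W = 21$ ($W = -3 + 24 = 21$)
$Z{\left(F,N \right)} = 4 N$ ($Z{\left(F,N \right)} = 4 N 1 = 4 N$)
$v{\left(H \right)} = \frac{H}{2} + \frac{H^{2}}{2}$ ($v{\left(H \right)} = \frac{H H + H}{2} = \frac{H^{2} + H}{2} = \frac{H + H^{2}}{2} = \frac{H}{2} + \frac{H^{2}}{2}$)
$V = 264$ ($V = 2 \left(27 + 21 \cdot 5\right) = 2 \left(27 + 105\right) = 2 \cdot 132 = 264$)
$\frac{V}{Z{\left(7,53 \right)}} + \frac{v{\left(-41 \right)}}{-2271} = \frac{264}{4 \cdot 53} + \frac{\frac{1}{2} \left(-41\right) \left(1 - 41\right)}{-2271} = \frac{264}{212} + \frac{1}{2} \left(-41\right) \left(-40\right) \left(- \frac{1}{2271}\right) = 264 \cdot \frac{1}{212} + 820 \left(- \frac{1}{2271}\right) = \frac{66}{53} - \frac{820}{2271} = \frac{106426}{120363}$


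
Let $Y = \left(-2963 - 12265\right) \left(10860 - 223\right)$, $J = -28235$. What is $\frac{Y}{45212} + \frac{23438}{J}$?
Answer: $- \frac{1143642910579}{319140205} \approx -3583.5$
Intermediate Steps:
$Y = -161980236$ ($Y = \left(-15228\right) 10637 = -161980236$)
$\frac{Y}{45212} + \frac{23438}{J} = - \frac{161980236}{45212} + \frac{23438}{-28235} = \left(-161980236\right) \frac{1}{45212} + 23438 \left(- \frac{1}{28235}\right) = - \frac{40495059}{11303} - \frac{23438}{28235} = - \frac{1143642910579}{319140205}$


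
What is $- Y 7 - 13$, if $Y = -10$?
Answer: $57$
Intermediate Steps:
$- Y 7 - 13 = \left(-1\right) \left(-10\right) 7 - 13 = 10 \cdot 7 - 13 = 70 - 13 = 57$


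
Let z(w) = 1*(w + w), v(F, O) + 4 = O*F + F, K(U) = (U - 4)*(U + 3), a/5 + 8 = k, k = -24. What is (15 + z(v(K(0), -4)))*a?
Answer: -12640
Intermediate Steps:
a = -160 (a = -40 + 5*(-24) = -40 - 120 = -160)
K(U) = (-4 + U)*(3 + U)
v(F, O) = -4 + F + F*O (v(F, O) = -4 + (O*F + F) = -4 + (F*O + F) = -4 + (F + F*O) = -4 + F + F*O)
z(w) = 2*w (z(w) = 1*(2*w) = 2*w)
(15 + z(v(K(0), -4)))*a = (15 + 2*(-4 + (-12 + 0² - 1*0) + (-12 + 0² - 1*0)*(-4)))*(-160) = (15 + 2*(-4 + (-12 + 0 + 0) + (-12 + 0 + 0)*(-4)))*(-160) = (15 + 2*(-4 - 12 - 12*(-4)))*(-160) = (15 + 2*(-4 - 12 + 48))*(-160) = (15 + 2*32)*(-160) = (15 + 64)*(-160) = 79*(-160) = -12640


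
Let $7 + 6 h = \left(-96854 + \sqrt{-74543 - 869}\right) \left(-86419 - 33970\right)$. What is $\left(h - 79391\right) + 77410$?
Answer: $\frac{3886714771}{2} - \frac{120389 i \sqrt{18853}}{3} \approx 1.9434 \cdot 10^{9} - 5.5101 \cdot 10^{6} i$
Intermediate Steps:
$h = \frac{3886718733}{2} - \frac{120389 i \sqrt{18853}}{3}$ ($h = - \frac{7}{6} + \frac{\left(-96854 + \sqrt{-74543 - 869}\right) \left(-86419 - 33970\right)}{6} = - \frac{7}{6} + \frac{\left(-96854 + \sqrt{-75412}\right) \left(-120389\right)}{6} = - \frac{7}{6} + \frac{\left(-96854 + 2 i \sqrt{18853}\right) \left(-120389\right)}{6} = - \frac{7}{6} + \frac{11660156206 - 240778 i \sqrt{18853}}{6} = - \frac{7}{6} + \left(\frac{5830078103}{3} - \frac{120389 i \sqrt{18853}}{3}\right) = \frac{3886718733}{2} - \frac{120389 i \sqrt{18853}}{3} \approx 1.9434 \cdot 10^{9} - 5.5101 \cdot 10^{6} i$)
$\left(h - 79391\right) + 77410 = \left(\left(\frac{3886718733}{2} - \frac{120389 i \sqrt{18853}}{3}\right) - 79391\right) + 77410 = \left(\frac{3886559951}{2} - \frac{120389 i \sqrt{18853}}{3}\right) + 77410 = \frac{3886714771}{2} - \frac{120389 i \sqrt{18853}}{3}$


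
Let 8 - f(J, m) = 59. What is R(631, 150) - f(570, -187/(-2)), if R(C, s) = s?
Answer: 201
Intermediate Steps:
f(J, m) = -51 (f(J, m) = 8 - 1*59 = 8 - 59 = -51)
R(631, 150) - f(570, -187/(-2)) = 150 - 1*(-51) = 150 + 51 = 201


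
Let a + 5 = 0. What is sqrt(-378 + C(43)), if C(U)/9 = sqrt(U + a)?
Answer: 3*sqrt(-42 + sqrt(38)) ≈ 17.959*I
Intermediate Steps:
a = -5 (a = -5 + 0 = -5)
C(U) = 9*sqrt(-5 + U) (C(U) = 9*sqrt(U - 5) = 9*sqrt(-5 + U))
sqrt(-378 + C(43)) = sqrt(-378 + 9*sqrt(-5 + 43)) = sqrt(-378 + 9*sqrt(38))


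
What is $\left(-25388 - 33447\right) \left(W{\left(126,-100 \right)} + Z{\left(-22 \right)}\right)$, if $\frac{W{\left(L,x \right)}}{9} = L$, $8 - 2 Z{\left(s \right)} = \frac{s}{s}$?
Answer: $- \frac{133849625}{2} \approx -6.6925 \cdot 10^{7}$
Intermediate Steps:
$Z{\left(s \right)} = \frac{7}{2}$ ($Z{\left(s \right)} = 4 - \frac{s \frac{1}{s}}{2} = 4 - \frac{1}{2} = \frac{7}{2}$)
$W{\left(L,x \right)} = 9 L$
$\left(-25388 - 33447\right) \left(W{\left(126,-100 \right)} + Z{\left(-22 \right)}\right) = \left(-25388 - 33447\right) \left(9 \cdot 126 + \frac{7}{2}\right) = - 58835 \left(1134 + \frac{7}{2}\right) = \left(-58835\right) \frac{2275}{2} = - \frac{133849625}{2}$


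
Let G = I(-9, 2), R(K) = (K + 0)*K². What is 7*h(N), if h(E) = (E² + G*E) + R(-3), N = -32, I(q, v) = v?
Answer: 6531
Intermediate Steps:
R(K) = K³ (R(K) = K*K² = K³)
G = 2
h(E) = -27 + E² + 2*E (h(E) = (E² + 2*E) + (-3)³ = (E² + 2*E) - 27 = -27 + E² + 2*E)
7*h(N) = 7*(-27 + (-32)² + 2*(-32)) = 7*(-27 + 1024 - 64) = 7*933 = 6531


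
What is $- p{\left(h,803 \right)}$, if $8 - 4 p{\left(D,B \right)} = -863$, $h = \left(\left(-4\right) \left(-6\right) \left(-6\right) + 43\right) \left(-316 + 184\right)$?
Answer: $- \frac{871}{4} \approx -217.75$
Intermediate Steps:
$h = 13332$ ($h = \left(24 \left(-6\right) + 43\right) \left(-132\right) = \left(-144 + 43\right) \left(-132\right) = \left(-101\right) \left(-132\right) = 13332$)
$p{\left(D,B \right)} = \frac{871}{4}$ ($p{\left(D,B \right)} = 2 - - \frac{863}{4} = 2 + \frac{863}{4} = \frac{871}{4}$)
$- p{\left(h,803 \right)} = \left(-1\right) \frac{871}{4} = - \frac{871}{4}$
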